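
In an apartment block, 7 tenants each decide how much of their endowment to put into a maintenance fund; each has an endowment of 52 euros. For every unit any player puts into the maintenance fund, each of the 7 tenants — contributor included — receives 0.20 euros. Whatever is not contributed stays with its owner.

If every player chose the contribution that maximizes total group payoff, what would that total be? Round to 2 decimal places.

Each contributed unit returns 1.400 to the group as a whole (0.20 to each of 7 players), which exceeds 1, so the social optimum is full contribution: group total = 1.400 × 364 = 509.60.

509.60 euros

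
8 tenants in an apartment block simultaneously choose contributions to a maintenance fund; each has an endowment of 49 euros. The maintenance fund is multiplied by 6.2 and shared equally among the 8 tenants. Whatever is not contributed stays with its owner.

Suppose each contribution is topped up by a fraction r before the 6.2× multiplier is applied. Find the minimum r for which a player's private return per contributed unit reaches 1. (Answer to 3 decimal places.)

0.290

With matching at rate r, one contributed unit becomes (1 + r) in the maintenance fund and returns 6.2 × (1 + r) / 8 to the contributor.
Setting this equal to 1: 1 + r = 8/6.2 = 1.2903.
So the minimum matching rate is r = 1.2903 − 1 = 0.290.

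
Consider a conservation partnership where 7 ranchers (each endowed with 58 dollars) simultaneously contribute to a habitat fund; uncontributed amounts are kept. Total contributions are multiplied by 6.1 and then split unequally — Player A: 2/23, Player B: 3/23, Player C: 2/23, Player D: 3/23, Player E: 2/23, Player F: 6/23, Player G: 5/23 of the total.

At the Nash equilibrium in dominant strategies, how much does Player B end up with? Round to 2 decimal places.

Player j's private return per contributed unit is 6.1 × (j's share). Contributing is weakly dominant for j when that share is at least 1/6.1 = 0.1639, and contributing 0 is dominant otherwise.
The shares above 0.1639 belong to Player F and Player G, contributing 58 each; the remaining 5 contribute 0. Total contributed: 116.
Player B keeps 58 and receives 6.1 × 116 × 3/23 = 92.30 from the habitat fund, for a payoff of 150.30.

150.30 dollars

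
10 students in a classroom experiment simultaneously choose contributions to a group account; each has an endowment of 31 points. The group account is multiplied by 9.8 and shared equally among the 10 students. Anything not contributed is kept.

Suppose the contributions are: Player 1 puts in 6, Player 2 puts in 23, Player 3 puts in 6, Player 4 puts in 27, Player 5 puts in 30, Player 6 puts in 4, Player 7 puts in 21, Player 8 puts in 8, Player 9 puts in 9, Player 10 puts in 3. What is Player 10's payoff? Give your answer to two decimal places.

162.26 points

Total contributed: 6 + 23 + 6 + 27 + 30 + 4 + 21 + 8 + 9 + 3 = 137.
Each receives 9.8 × 137 / 10 = 134.26 from the group account.
Player 10 keeps 31 − 3 = 28, so Player 10's payoff is 28 + 134.26 = 162.26.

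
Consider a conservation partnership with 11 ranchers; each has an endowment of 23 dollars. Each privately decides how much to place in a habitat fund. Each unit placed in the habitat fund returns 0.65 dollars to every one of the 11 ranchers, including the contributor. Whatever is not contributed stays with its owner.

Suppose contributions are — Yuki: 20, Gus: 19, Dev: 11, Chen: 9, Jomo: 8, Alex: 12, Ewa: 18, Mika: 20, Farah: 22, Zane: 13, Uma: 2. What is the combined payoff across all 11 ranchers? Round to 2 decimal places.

1200.10 dollars

Total contributed: 20 + 19 + 11 + 9 + 8 + 12 + 18 + 20 + 22 + 13 + 2 = 154; total kept: 11 × 23 − 154 = 99.
The habitat fund pays out 0.65 × 11 × 154 = 1101.10 in aggregate.
Group total = 99 + 1101.10 = 1200.10.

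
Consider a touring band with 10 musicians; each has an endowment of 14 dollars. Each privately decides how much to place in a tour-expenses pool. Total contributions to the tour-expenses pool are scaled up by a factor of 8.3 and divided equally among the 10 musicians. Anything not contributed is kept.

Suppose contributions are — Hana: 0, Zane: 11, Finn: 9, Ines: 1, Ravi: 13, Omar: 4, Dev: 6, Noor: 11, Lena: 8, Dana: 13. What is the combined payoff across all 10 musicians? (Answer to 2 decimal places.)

694.80 dollars

Total contributed: 0 + 11 + 9 + 1 + 13 + 4 + 6 + 11 + 8 + 13 = 76; total kept: 10 × 14 − 76 = 64.
The tour-expenses pool pays out 8.3 × 76 = 630.80 in aggregate.
Group total = 64 + 630.80 = 694.80.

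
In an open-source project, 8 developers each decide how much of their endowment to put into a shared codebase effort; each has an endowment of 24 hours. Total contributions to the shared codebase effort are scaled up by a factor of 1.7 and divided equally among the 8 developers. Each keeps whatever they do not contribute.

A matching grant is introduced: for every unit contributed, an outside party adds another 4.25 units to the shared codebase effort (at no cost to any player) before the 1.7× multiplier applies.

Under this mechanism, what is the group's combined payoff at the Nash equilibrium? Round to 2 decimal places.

With the mechanism, a contributed unit returns 1.7 × 5.25 / 8 = 1.1156 per unit of net cost to the contributor — now above 1 — so contributing fully is weakly dominant for every player.
So the Nash equilibrium is full contribution by all 8; the group earns 1.7 × 5.25 × 192 = 1713.60.

1713.60 hours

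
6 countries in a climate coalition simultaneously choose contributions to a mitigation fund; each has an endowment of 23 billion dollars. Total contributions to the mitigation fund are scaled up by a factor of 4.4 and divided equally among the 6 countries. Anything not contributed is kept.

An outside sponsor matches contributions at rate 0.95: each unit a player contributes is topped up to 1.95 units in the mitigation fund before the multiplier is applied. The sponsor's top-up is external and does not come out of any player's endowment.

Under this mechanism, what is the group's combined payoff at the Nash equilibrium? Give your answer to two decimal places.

The effective private return per unit is now 4.4 × 1.95 / 6 = 1.4300 > 1, so every player's dominant strategy flips to full contribution.
So the Nash equilibrium is full contribution by all 6; the group earns 4.4 × 1.95 × 138 = 1184.04.

1184.04 billion dollars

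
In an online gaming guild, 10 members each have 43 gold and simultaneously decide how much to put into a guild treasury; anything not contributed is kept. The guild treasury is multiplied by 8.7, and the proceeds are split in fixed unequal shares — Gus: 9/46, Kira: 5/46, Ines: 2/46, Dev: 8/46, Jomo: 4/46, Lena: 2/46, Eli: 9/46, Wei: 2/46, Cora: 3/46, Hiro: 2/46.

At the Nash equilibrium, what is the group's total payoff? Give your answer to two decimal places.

Player j's private return per contributed unit is 8.7 × (j's share). Contributing is weakly dominant for j when that share is at least 1/8.7 = 0.1149, and contributing 0 is dominant otherwise.
The shares above 0.1149 belong to Gus, Dev and Eli, contributing 43 each; the remaining 7 contribute 0. Total contributed: 129.
The guild treasury pays out 8.7 × 129 = 1122.30 in total (split across the unequal shares, but the aggregate is all that matters for the group sum).
The 7 free-riders keep 43 each, adding 301. Group total = 301 + 1122.30 = 1423.30.

1423.30 gold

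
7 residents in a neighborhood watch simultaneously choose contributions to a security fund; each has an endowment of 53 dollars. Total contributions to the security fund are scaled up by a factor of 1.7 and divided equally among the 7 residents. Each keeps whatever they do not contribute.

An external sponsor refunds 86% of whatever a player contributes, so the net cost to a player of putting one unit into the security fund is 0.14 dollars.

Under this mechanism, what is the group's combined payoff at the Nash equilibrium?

The effective private return per unit is now (1.7/7) / 0.14 = 1.7347 > 1, so every player's dominant strategy flips to full contribution.
So the Nash equilibrium is full contribution by all 7; the group earns 7 × (53 × 0.86 + 1.7 × 53) = 949.76.

949.76 dollars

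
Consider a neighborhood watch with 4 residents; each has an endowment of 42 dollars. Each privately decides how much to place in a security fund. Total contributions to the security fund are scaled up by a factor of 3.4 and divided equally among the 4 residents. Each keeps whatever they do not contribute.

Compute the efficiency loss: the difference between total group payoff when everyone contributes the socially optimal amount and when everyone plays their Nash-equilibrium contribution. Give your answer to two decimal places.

Each contributed unit returns 3.4/4 = 0.8500 to its contributor — below 1 — so contributing 0 is dominant for every player. At the Nash equilibrium everyone keeps their 42, and the group total is 4 × 42 = 168.
Each contributed unit returns 3.400 to the group as a whole (0.8500 to each of 4 players), which exceeds 1, so the social optimum is full contribution: group total = 3.400 × 168 = 571.20.
Efficiency loss = 571.20 − 168 = 403.20.

403.20 dollars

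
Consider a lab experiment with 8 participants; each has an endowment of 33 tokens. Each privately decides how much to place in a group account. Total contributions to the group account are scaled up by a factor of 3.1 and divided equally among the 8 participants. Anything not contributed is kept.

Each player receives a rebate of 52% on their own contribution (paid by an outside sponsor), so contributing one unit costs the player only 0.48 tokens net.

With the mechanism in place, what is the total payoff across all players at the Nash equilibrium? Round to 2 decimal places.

The effective private return is (3.1/8) / 0.48 = 0.8073, which is still under 1, so the mechanism doesn't change anyone's dominant strategy: zero contribution.
At the Nash equilibrium no one contributes; group total payoff = 8 × 33 = 264.

264.00 tokens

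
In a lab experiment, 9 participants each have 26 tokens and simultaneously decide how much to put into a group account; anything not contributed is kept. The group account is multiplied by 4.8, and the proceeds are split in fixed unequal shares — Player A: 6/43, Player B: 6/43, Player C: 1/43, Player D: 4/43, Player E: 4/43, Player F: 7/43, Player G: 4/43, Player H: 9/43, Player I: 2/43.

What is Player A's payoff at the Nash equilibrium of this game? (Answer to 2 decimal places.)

For player j, contributing a unit is worthwhile iff 4.8 × (j's share) ≥ 1, i.e. iff j's share is at least 0.2083.
The only share above 0.2083 is Player H's 9/43, contributing 26; the remaining 8 contribute 0. Total contributed: 26.
Player A keeps 26 and receives 4.8 × 26 × 6/43 = 17.41 from the group account, for a payoff of 43.41.

43.41 tokens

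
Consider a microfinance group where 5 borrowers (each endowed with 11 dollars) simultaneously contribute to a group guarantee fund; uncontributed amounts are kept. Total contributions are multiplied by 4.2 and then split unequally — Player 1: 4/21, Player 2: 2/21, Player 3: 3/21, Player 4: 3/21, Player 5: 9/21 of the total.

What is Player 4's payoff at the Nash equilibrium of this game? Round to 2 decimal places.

17.60 dollars

Each unit j contributes comes back to j as 4.2 × (j's share), so j prefers to contribute only if that share exceeds 1/4.2 = 0.2381; otherwise keeping the unit dominates.
The only share above 0.2381 is Player 5's 9/21, contributing 11; the remaining 4 contribute 0. Total contributed: 11.
Player 4 keeps 11 and receives 4.2 × 11 × 3/21 = 6.60 from the group guarantee fund, for a payoff of 17.60.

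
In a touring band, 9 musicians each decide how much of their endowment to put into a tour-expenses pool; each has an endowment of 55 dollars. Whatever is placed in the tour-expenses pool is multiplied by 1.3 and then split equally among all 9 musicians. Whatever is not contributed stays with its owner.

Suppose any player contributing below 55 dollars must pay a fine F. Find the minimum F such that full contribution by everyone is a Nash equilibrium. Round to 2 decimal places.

47.06 dollars

Given the others contribute fully, the best deviation is to contribute 0 (any partial contribution still incurs the fine and gives up units whose private return 0.1444 is below 1).
Deviating from 55 to 0 saves 55 dollars but forfeits the deviator's share of the drop in the tour-expenses pool: 1.3/9 × 55 = 7.94.
So the deviation gain is 55 − 7.94 = 47.06, and the fine must be at least 47.06 dollars to wipe it out.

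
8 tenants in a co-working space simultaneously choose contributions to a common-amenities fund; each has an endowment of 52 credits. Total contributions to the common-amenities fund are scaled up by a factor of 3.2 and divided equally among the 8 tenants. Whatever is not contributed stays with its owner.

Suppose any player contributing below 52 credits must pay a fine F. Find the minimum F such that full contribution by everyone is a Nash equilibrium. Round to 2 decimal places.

Given the others contribute fully, the best deviation is to contribute 0 (any partial contribution still incurs the fine and gives up units whose private return 0.4000 is below 1).
Deviating from 52 to 0 saves 52 credits but forfeits the deviator's share of the drop in the common-amenities fund: 3.2/8 × 52 = 20.80.
So the deviation gain is 52 − 20.80 = 31.20, and the fine must be at least 31.20 credits to wipe it out.

31.20 credits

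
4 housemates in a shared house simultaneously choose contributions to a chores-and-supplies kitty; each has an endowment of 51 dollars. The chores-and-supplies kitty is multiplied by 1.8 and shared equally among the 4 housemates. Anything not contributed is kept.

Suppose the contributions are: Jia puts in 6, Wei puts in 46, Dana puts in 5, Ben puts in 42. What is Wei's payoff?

49.55 dollars

Total contributed: 6 + 46 + 5 + 42 = 99.
Each receives 1.8 × 99 / 4 = 44.55 from the chores-and-supplies kitty.
Wei keeps 51 − 46 = 5, so Wei's payoff is 5 + 44.55 = 49.55.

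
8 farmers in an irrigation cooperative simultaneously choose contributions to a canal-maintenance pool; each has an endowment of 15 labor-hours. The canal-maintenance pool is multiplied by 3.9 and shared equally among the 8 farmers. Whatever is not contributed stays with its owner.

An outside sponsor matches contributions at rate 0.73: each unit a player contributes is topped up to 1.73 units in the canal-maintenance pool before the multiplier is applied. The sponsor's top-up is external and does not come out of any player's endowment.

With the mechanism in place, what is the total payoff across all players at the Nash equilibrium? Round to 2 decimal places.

Even with the mechanism, each unit contributed returns only 3.9 × 1.73 / 8 = 0.8434 per unit of net cost, so contributing nothing is still dominant.
At the Nash equilibrium no one contributes; group total payoff = 8 × 15 = 120.

120.00 labor-hours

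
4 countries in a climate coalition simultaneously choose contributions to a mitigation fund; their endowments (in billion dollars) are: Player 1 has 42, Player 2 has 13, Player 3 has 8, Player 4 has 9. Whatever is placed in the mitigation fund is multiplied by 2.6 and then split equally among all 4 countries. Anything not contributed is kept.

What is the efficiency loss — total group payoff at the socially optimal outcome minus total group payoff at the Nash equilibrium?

115.20 billion dollars

The private return per contributed unit is 2.6/4 = 0.6500 < 1 for every player regardless of endowment, so the Nash equilibrium is zero contribution and the group total is Σ E_j = 42 + 13 + 8 + 9 = 72.
Each contributed unit returns 2.600 to the group, so the social optimum is full contribution by everyone: group total = 2.600 × 72 = 187.20.
Efficiency loss = (2.600 − 1) × 72 = 115.20.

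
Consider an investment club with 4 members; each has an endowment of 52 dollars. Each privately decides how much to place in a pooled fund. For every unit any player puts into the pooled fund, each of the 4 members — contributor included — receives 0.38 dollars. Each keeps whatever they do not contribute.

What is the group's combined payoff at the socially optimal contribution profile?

Each contributed unit returns 1.520 to the group as a whole (0.38 to each of 4 players), which exceeds 1, so the social optimum is full contribution: group total = 1.520 × 208 = 316.16.

316.16 dollars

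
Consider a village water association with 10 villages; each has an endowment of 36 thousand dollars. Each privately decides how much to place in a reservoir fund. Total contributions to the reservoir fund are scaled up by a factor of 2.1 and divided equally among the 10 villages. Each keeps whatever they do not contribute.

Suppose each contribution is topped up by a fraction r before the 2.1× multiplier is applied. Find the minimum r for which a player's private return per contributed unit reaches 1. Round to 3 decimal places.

3.762

With matching at rate r, one contributed unit becomes (1 + r) in the reservoir fund and returns 2.1 × (1 + r) / 10 to the contributor.
Setting this equal to 1: 1 + r = 10/2.1 = 4.7619.
So the minimum matching rate is r = 4.7619 − 1 = 3.762.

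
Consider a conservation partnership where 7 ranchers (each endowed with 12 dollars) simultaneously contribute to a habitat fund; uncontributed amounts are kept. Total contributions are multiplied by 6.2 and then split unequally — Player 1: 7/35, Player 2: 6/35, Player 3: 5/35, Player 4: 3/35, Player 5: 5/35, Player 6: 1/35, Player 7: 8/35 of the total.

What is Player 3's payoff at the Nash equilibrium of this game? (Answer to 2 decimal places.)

43.89 dollars

For player j, contributing a unit is worthwhile iff 6.2 × (j's share) ≥ 1, i.e. iff j's share is at least 0.1613.
Player 1, Player 2 and Player 7 clear that bar, contributing 12 each; the remaining 4 contribute 0. Total contributed: 36.
Player 3 keeps 12 and receives 6.2 × 36 × 5/35 = 31.89 from the habitat fund, for a payoff of 43.89.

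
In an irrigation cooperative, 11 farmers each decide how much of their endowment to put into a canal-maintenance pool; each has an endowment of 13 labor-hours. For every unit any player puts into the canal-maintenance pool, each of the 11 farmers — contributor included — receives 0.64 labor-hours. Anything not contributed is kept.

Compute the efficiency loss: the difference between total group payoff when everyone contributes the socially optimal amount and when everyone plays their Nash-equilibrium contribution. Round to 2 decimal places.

The private return per contributed unit is 0.64 < 1, so contributing 0 is dominant for every player. At the Nash equilibrium everyone keeps their 13, and the group total is 11 × 13 = 143.
Each contributed unit returns 7.040 to the group as a whole (0.64 to each of 11 players), which exceeds 1, so the social optimum is full contribution: group total = 7.040 × 143 = 1006.72.
Efficiency loss = 1006.72 − 143 = 863.72.

863.72 labor-hours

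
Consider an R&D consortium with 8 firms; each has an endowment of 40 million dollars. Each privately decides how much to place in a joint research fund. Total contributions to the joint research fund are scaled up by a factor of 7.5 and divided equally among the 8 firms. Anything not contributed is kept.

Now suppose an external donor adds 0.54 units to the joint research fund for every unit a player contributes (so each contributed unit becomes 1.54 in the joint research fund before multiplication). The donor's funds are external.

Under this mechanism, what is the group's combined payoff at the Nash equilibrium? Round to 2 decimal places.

3696.00 million dollars

Under the mechanism each unit contributed yields 7.5 × 1.54 / 8 = 1.4438 back to its contributor per unit of net cost, which exceeds 1, making full contribution the dominant choice for everyone.
So the Nash equilibrium is full contribution by all 8; the group earns 7.5 × 1.54 × 320 = 3696.00.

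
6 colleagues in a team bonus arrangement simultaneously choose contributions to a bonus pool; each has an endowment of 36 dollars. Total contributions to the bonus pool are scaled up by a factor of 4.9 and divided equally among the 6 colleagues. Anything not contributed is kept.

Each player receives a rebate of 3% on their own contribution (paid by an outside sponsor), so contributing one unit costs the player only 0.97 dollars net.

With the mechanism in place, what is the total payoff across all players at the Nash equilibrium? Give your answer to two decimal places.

216.00 dollars

The effective private return is (4.9/6) / 0.97 = 0.8419, which is still under 1, so the mechanism doesn't change anyone's dominant strategy: zero contribution.
Everyone keeps their endowment and the group total is 6 × 36 = 216.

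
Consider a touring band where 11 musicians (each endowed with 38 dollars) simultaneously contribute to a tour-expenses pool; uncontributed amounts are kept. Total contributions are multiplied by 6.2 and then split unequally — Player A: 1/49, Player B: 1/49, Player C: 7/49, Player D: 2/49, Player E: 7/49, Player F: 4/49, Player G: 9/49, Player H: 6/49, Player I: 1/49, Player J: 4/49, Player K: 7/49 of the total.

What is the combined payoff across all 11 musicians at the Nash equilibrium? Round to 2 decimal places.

Player j's private return per contributed unit is 6.2 × (j's share). Contributing is weakly dominant for j when that share is at least 1/6.2 = 0.1613, and contributing 0 is dominant otherwise.
Player G alone (share 9/49) is above the threshold, contributing 38; the remaining 10 contribute 0. Total contributed: 38.
The tour-expenses pool pays out 6.2 × 38 = 235.60 in total (split across the unequal shares, but the aggregate is all that matters for the group sum).
The 10 free-riders keep 38 each, adding 380. Group total = 380 + 235.60 = 615.60.

615.60 dollars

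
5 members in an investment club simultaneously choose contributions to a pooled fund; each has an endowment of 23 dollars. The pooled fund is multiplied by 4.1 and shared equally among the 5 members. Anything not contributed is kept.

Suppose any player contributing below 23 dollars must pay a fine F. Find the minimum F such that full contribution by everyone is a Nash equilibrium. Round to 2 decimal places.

Given the others contribute fully, the best deviation is to contribute 0 (any partial contribution still incurs the fine and gives up units whose private return 0.8200 is below 1).
Deviating from 23 to 0 saves 23 dollars but forfeits the deviator's share of the drop in the pooled fund: 4.1/5 × 23 = 18.86.
So the deviation gain is 23 − 18.86 = 4.14, and the fine must be at least 4.14 dollars to wipe it out.

4.14 dollars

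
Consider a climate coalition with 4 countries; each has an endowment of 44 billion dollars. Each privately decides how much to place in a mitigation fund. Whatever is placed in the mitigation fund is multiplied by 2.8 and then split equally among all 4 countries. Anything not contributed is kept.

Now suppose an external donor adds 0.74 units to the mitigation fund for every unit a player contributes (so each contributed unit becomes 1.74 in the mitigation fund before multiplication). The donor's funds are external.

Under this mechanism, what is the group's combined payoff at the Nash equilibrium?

857.47 billion dollars

With the mechanism, a contributed unit returns 2.8 × 1.74 / 4 = 1.2180 per unit of net cost to the contributor — now above 1 — so contributing fully is weakly dominant for every player.
At the Nash equilibrium everyone contributes 44. Group total payoff = 2.8 × 1.74 × 176 = 857.47.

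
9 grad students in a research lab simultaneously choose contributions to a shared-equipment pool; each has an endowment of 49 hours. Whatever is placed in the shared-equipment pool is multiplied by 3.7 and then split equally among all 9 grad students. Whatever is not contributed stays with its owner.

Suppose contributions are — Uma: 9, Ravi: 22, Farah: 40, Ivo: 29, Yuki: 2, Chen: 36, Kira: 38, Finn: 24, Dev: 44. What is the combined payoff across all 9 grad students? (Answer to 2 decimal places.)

1099.80 hours

Total contributed: 9 + 22 + 40 + 29 + 2 + 36 + 38 + 24 + 44 = 244; total kept: 9 × 49 − 244 = 197.
The shared-equipment pool pays out 3.7 × 244 = 902.80 in aggregate.
Group total = 197 + 902.80 = 1099.80.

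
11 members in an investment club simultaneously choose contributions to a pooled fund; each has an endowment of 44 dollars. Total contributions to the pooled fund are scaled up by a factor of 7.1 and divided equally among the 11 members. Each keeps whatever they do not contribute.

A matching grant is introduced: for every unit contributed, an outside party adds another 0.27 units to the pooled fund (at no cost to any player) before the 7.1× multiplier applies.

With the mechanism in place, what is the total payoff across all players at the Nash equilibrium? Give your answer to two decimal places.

Even with the mechanism, each unit contributed returns only 7.1 × 1.27 / 11 = 0.8197 per unit of net cost, so contributing nothing is still dominant.
At the Nash equilibrium no one contributes; group total payoff = 11 × 44 = 484.

484.00 dollars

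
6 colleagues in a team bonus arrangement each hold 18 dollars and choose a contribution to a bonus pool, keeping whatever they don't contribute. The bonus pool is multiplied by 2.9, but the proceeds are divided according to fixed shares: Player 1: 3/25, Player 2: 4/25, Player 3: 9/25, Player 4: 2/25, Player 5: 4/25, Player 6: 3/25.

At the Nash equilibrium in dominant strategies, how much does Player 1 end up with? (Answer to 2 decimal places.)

Each unit j contributes comes back to j as 2.9 × (j's share), so j prefers to contribute only if that share exceeds 1/2.9 = 0.3448; otherwise keeping the unit dominates.
Player 3 alone (share 9/25) is above the threshold, contributing 18; the remaining 5 contribute 0. Total contributed: 18.
Player 1 keeps 18 and receives 2.9 × 18 × 3/25 = 6.26 from the bonus pool, for a payoff of 24.26.

24.26 dollars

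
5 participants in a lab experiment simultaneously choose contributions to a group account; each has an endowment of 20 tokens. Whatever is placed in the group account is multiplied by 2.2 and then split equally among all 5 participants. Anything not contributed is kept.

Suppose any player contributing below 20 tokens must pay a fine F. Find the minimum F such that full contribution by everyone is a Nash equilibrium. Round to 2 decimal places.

11.20 tokens

Given the others contribute fully, the best deviation is to contribute 0 (any partial contribution still incurs the fine and gives up units whose private return 0.4400 is below 1).
Deviating from 20 to 0 saves 20 tokens but forfeits the deviator's share of the drop in the group account: 2.2/5 × 20 = 8.80.
So the deviation gain is 20 − 8.80 = 11.20, and the fine must be at least 11.20 tokens to wipe it out.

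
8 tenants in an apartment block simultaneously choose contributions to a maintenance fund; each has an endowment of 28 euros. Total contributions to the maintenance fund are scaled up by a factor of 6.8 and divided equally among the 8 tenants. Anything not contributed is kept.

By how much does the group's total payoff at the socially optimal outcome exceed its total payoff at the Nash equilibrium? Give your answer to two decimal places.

1299.20 euros

Each contributed unit returns 6.8/8 = 0.8500 to its contributor — below 1 — so contributing 0 is dominant for every player. At the Nash equilibrium everyone keeps their 28, and the group total is 8 × 28 = 224.
Each contributed unit returns 6.800 to the group as a whole (0.8500 to each of 8 players), which exceeds 1, so the social optimum is full contribution: group total = 6.800 × 224 = 1523.20.
Efficiency loss = 1523.20 − 224 = 1299.20.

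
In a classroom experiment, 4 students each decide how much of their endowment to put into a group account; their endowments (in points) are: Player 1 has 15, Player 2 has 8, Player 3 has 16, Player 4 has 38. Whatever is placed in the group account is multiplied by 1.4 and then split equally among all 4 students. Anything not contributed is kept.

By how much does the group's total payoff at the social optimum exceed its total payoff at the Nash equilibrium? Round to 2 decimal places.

30.80 points

The private return per contributed unit is 1.4/4 = 0.3500 < 1 for every player regardless of endowment, so the Nash equilibrium is zero contribution and the group total is Σ E_j = 15 + 8 + 16 + 38 = 77.
Each contributed unit returns 1.400 to the group, so the social optimum is full contribution by everyone: group total = 1.400 × 77 = 107.80.
Efficiency loss = (1.400 − 1) × 77 = 30.80.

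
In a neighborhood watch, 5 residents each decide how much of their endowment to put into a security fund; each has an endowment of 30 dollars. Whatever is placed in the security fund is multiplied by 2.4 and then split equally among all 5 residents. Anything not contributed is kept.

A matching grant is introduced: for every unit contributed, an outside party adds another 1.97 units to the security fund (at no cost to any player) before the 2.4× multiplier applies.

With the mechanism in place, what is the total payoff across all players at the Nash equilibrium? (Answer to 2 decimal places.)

1069.20 dollars

Under the mechanism each unit contributed yields 2.4 × 2.97 / 5 = 1.4256 back to its contributor per unit of net cost, which exceeds 1, making full contribution the dominant choice for everyone.
At the Nash equilibrium everyone contributes 30. Group total payoff = 2.4 × 2.97 × 150 = 1069.20.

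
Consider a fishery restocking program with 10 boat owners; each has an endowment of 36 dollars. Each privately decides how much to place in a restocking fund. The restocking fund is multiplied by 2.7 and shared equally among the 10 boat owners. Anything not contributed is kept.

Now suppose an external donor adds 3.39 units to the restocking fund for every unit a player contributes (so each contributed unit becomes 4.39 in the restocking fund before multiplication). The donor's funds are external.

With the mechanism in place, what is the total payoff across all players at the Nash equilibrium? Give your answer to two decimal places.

The effective private return per unit is now 2.7 × 4.39 / 10 = 1.1853 > 1, so every player's dominant strategy flips to full contribution.
At the Nash equilibrium everyone contributes 36. Group total payoff = 2.7 × 4.39 × 360 = 4267.08.

4267.08 dollars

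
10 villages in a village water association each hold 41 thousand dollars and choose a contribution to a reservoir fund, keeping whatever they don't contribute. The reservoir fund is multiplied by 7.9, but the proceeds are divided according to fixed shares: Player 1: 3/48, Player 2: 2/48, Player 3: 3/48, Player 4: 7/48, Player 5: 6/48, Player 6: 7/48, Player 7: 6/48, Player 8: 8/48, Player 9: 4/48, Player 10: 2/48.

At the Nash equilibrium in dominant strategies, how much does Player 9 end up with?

A player with share s gets back 7.9·s per unit contributed, so full contribution is dominant for anyone with s > 1/7.9 = 0.1266 and zero contribution is dominant for anyone below.
Player 4, Player 6 and Player 8 clear that bar, contributing 41 each; the remaining 7 contribute 0. Total contributed: 123.
Player 9 keeps 41 and receives 7.9 × 123 × 4/48 = 80.98 from the reservoir fund, for a payoff of 121.98.

121.98 thousand dollars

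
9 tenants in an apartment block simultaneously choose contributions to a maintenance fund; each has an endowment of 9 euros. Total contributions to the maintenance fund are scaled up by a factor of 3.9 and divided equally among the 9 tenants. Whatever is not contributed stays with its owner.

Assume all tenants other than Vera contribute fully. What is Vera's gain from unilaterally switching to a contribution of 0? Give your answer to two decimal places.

Switching from a contribution of 9 to 0 lets Vera keep an extra 9 euros, but lowers the maintenance fund by 9, which costs Vera their own share of that drop: 3.9/9 × 9 = 3.90.
Net gain = 9 − 3.90 = 5.10. The private return per contributed unit (0.4333) is below 1, so free-riding is indeed the best response regardless of what the others do.

5.10 euros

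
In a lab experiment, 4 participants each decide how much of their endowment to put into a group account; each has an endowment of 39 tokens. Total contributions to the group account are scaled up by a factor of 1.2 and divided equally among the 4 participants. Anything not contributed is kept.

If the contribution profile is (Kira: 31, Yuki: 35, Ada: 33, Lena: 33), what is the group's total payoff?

Total contributed: 31 + 35 + 33 + 33 = 132; total kept: 4 × 39 − 132 = 24.
The group account pays out 1.2 × 132 = 158.40 in aggregate.
Group total = 24 + 158.40 = 182.40.

182.40 tokens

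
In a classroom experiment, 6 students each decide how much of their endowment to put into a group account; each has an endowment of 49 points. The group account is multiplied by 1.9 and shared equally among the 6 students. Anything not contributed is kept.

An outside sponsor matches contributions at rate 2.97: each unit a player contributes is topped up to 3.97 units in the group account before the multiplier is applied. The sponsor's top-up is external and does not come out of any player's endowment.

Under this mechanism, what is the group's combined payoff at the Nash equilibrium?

2217.64 points

The effective private return per unit is now 1.9 × 3.97 / 6 = 1.2572 > 1, so every player's dominant strategy flips to full contribution.
So the Nash equilibrium is full contribution by all 6; the group earns 1.9 × 3.97 × 294 = 2217.64.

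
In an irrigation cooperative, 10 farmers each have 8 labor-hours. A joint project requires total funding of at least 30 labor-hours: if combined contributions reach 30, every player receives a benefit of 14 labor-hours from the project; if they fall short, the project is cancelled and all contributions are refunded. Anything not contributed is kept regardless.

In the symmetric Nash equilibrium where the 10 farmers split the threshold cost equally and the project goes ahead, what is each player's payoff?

Equal share of the threshold: 30/10 = 3.
At this profile no one gains by cutting their contribution: any cut drops the total below 30, the project is cancelled, contributions are refunded, and the deviator ends with 8, which is less than 8 − 3 + 14 = 19. Contributing more than 3 just wastes the excess. So contributing exactly 3 is a best response.
Each player's payoff: 8 − 3 + 14 = 19.

19 labor-hours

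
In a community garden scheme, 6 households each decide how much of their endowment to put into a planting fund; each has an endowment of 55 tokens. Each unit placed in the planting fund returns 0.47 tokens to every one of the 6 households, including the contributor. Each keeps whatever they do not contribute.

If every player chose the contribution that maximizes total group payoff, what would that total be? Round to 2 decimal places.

Each contributed unit returns 2.820 to the group as a whole (0.47 to each of 6 players), which exceeds 1, so the social optimum is full contribution: group total = 2.820 × 330 = 930.60.

930.60 tokens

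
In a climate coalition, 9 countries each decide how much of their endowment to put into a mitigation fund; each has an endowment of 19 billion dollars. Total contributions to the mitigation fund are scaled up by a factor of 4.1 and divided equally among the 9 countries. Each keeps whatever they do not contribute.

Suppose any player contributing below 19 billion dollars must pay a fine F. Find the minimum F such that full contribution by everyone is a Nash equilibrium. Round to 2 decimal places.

Given the others contribute fully, the best deviation is to contribute 0 (any partial contribution still incurs the fine and gives up units whose private return 0.4556 is below 1).
Deviating from 19 to 0 saves 19 billion dollars but forfeits the deviator's share of the drop in the mitigation fund: 4.1/9 × 19 = 8.66.
So the deviation gain is 19 − 8.66 = 10.34, and the fine must be at least 10.34 billion dollars to wipe it out.

10.34 billion dollars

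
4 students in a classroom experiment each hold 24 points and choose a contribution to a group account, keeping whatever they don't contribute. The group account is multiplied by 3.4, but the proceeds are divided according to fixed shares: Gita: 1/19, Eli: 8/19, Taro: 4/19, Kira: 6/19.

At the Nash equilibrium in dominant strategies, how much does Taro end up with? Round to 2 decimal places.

58.36 points

Player j's private return per contributed unit is 3.4 × (j's share). Contributing is weakly dominant for j when that share is at least 1/3.4 = 0.2941, and contributing 0 is dominant otherwise.
The shares above 0.2941 belong to Eli and Kira, contributing 24 each; the remaining 2 contribute 0. Total contributed: 48.
Taro keeps 24 and receives 3.4 × 48 × 4/19 = 34.36 from the group account, for a payoff of 58.36.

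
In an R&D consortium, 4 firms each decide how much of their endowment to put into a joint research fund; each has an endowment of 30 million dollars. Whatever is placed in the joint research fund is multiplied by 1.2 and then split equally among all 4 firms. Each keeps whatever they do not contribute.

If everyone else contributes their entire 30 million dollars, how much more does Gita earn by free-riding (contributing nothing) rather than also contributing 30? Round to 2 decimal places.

Switching from a contribution of 30 to 0 lets Gita keep an extra 30 million dollars, but lowers the joint research fund by 30, which costs Gita their own share of that drop: 1.2/4 × 30 = 9.00.
Net gain = 30 − 9.00 = 21.00. The private return per contributed unit (0.3000) is below 1, so free-riding is indeed the best response regardless of what the others do.

21.00 million dollars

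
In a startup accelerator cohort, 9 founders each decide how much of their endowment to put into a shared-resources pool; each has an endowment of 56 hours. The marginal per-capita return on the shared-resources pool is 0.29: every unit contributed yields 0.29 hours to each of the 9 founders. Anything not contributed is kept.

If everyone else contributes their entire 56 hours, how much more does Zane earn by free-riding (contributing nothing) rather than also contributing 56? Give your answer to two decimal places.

39.76 hours

Switching from a contribution of 56 to 0 lets Zane keep an extra 56 hours, but lowers the shared-resources pool by 56, which costs Zane their own share of that drop: 0.29 × 56 = 16.24.
Net gain = 56 − 16.24 = 39.76. The private return per contributed unit (0.29) is below 1, so free-riding is indeed the best response regardless of what the others do.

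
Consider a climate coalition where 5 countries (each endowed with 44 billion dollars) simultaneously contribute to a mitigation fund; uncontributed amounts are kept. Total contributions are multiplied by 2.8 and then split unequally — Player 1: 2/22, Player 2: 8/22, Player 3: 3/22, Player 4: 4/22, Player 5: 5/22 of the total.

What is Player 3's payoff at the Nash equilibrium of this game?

A player with share s gets back 2.8·s per unit contributed, so full contribution is dominant for anyone with s > 1/2.8 = 0.3571 and zero contribution is dominant for anyone below.
Player 2 alone (share 8/22) is above the threshold, contributing 44; the remaining 4 contribute 0. Total contributed: 44.
Player 3 keeps 44 and receives 2.8 × 44 × 3/22 = 16.80 from the mitigation fund, for a payoff of 60.80.

60.80 billion dollars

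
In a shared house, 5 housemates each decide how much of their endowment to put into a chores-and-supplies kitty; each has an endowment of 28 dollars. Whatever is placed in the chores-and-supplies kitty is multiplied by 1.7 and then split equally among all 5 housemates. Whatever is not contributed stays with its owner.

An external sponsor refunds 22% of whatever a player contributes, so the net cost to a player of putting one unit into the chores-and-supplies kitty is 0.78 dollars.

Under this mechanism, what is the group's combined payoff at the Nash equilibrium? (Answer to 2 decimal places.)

The effective private return is (1.7/5) / 0.78 = 0.4359, which is still under 1, so the mechanism doesn't change anyone's dominant strategy: zero contribution.
At the Nash equilibrium no one contributes; group total payoff = 5 × 28 = 140.

140.00 dollars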